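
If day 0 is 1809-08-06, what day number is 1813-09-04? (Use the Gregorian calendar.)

Aug 6, 1809 → Aug 6, 1810: 365 days.
Aug 6, 1810 → Aug 6, 1811: 365 days.
Aug 6, 1811 → Aug 6, 1812: 366 days (Feb 29, 1812 is in that span).
Aug 6, 1812 → Sep 6, 1812: 31 days (August has 31).
Sep 6, 1812 → Oct 6, 1812: 30 days (September has 30).
Oct 6, 1812 → Nov 6, 1812: 31 days (October has 31).
Nov 6, 1812 → Dec 6, 1812: 30 days (November has 30).
Dec 6, 1812 → Jan 6, 1813: 31 days (December has 31).
Jan 6, 1813 → Feb 6, 1813: 31 days (January has 31).
Feb 6, 1813 → Mar 6, 1813: 28 days (February has 28).
Mar 6, 1813 → Apr 6, 1813: 31 days (March has 31).
Apr 6, 1813 → May 6, 1813: 30 days (April has 30).
May 6, 1813 → Jun 6, 1813: 31 days (May has 31).
Jun 6, 1813 → Jul 6, 1813: 30 days (June has 30).
Jul 6, 1813 → Aug 6, 1813: 31 days (July has 31).
Aug 6, 1813 → Sep 4, 1813: 29 days.
Total: 1490 days.

1490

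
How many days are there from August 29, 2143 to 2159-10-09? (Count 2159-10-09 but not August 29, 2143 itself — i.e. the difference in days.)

Aug 29, 2143 → Aug 29, 2144: 366 days (Feb 29, 2144 is in that span).
Aug 29, 2144 → Aug 29, 2145: 365 days.
Aug 29, 2145 → Aug 29, 2146: 365 days.
Aug 29, 2146 → Aug 29, 2147: 365 days.
Aug 29, 2147 → Aug 29, 2148: 366 days (Feb 29, 2148 is in that span).
Aug 29, 2148 → Aug 29, 2149: 365 days.
Aug 29, 2149 → Aug 29, 2150: 365 days.
Aug 29, 2150 → Aug 29, 2151: 365 days.
Aug 29, 2151 → Aug 29, 2152: 366 days (Feb 29, 2152 is in that span).
Aug 29, 2152 → Aug 29, 2153: 365 days.
Aug 29, 2153 → Aug 29, 2154: 365 days.
Aug 29, 2154 → Aug 29, 2155: 365 days.
Aug 29, 2155 → Aug 29, 2156: 366 days (Feb 29, 2156 is in that span).
Aug 29, 2156 → Aug 29, 2157: 365 days.
Aug 29, 2157 → Aug 29, 2158: 365 days.
Aug 29, 2158 → Aug 29, 2159: 365 days.
Aug 29, 2159 → Sep 29, 2159: 31 days (August has 31).
Sep 29, 2159 → Oct 9, 2159: 10 days.
Total: 5885 days.

5885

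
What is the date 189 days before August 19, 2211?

February 11, 2211

−19 → Jul 31, 2211 (end of Jul, 31 days; 170 left).
−31 → Jun 30, 2211 (end of Jun, 30 days; 139 left).
−30 → May 31, 2211 (end of May, 31 days; 109 left).
−31 → Apr 30, 2211 (end of Apr, 30 days; 78 left).
−30 → Mar 31, 2211 (end of Mar, 31 days; 48 left).
−31 → Feb 28, 2211 (end of Feb, 28 days; 17 left).
−17 → Feb 11, 2211.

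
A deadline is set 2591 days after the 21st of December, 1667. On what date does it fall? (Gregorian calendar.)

January 24, 1675

+366 (one year; includes Feb 29, 1668) → Dec 21, 1668 (2225 left).
+365 (one year) → Dec 21, 1669 (1860 left).
+365 (one year) → Dec 21, 1670 (1495 left).
+365 (one year) → Dec 21, 1671 (1130 left).
+366 (one year; includes Feb 29, 1672) → Dec 21, 1672 (764 left).
+365 (one year) → Dec 21, 1673 (399 left).
Dec has 31 days: +11 → Jan 1, 1674 (388 left).
Jan has 31 days: +31 → Feb 1, 1674 (357 left).
Feb has 28 days: +28 → Mar 1, 1674 (329 left).
Mar has 31 days: +31 → Apr 1, 1674 (298 left).
Apr has 30 days: +30 → May 1, 1674 (268 left).
May has 31 days: +31 → Jun 1, 1674 (237 left).
Jun has 30 days: +30 → Jul 1, 1674 (207 left).
Jul has 31 days: +31 → Aug 1, 1674 (176 left).
Aug has 31 days: +31 → Sep 1, 1674 (145 left).
Sep has 30 days: +30 → Oct 1, 1674 (115 left).
Oct has 31 days: +31 → Nov 1, 1674 (84 left).
Nov has 30 days: +30 → Dec 1, 1674 (54 left).
Dec has 31 days: +31 → Jan 1, 1675 (23 left).
+23 → Jan 24, 1675.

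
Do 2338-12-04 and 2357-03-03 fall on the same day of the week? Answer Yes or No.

Yes

From Dec 4, 2338 to Mar 3, 2357 is 6664 days.
6664 mod 7 = 0, so they are the same weekday.
(Dec 4, 2338 is a Sunday; Mar 3, 2357 is a Sunday.)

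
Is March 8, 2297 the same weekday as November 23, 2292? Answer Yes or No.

From Nov 23, 2292 to Mar 8, 2297 is 1566 days.
1566 mod 7 = 5, so they are different weekdays.
(Nov 23, 2292 is a Wednesday; Mar 8, 2297 is a Monday.)

No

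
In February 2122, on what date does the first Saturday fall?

February 7, 2122

February 1, 2122 is a Sunday.
The first Saturday is therefore February 7 (6 days later).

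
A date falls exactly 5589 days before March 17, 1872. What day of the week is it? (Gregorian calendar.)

First find the weekday of Mar 17, 1872. Doomsday rule: the anchor day for the 1800s is Friday. For year 72: 72÷12 = 6 r 0, and 0÷4 = 0, so 6+0+0 = 6.
Friday + 6 ≡ Thursday — that's 1872's doomsday.
In March the doomsday date is Mar 14.
Mar 17 is 3 days after Mar 14; 3 mod 7 = 3, so Thursday + 3 = Sunday.
5589 mod 7 = 3, so 5589 days before a Sunday is Sunday − 3 = Thursday.

Thursday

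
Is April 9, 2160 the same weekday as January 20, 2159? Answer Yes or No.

From Jan 20, 2159 to Apr 9, 2160 is 445 days.
445 mod 7 = 4, so they are different weekdays.
(Jan 20, 2159 is a Saturday; Apr 9, 2160 is a Wednesday.)

No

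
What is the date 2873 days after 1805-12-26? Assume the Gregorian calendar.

November 7, 1813

+365 (one year) → Dec 26, 1806 (2508 left).
+365 (one year) → Dec 26, 1807 (2143 left).
+366 (one year; includes Feb 29, 1808) → Dec 26, 1808 (1777 left).
+365 (one year) → Dec 26, 1809 (1412 left).
+365 (one year) → Dec 26, 1810 (1047 left).
+365 (one year) → Dec 26, 1811 (682 left).
+366 (one year; includes Feb 29, 1812) → Dec 26, 1812 (316 left).
Dec has 31 days: +6 → Jan 1, 1813 (310 left).
Jan has 31 days: +31 → Feb 1, 1813 (279 left).
Feb has 28 days: +28 → Mar 1, 1813 (251 left).
Mar has 31 days: +31 → Apr 1, 1813 (220 left).
Apr has 30 days: +30 → May 1, 1813 (190 left).
May has 31 days: +31 → Jun 1, 1813 (159 left).
Jun has 30 days: +30 → Jul 1, 1813 (129 left).
Jul has 31 days: +31 → Aug 1, 1813 (98 left).
Aug has 31 days: +31 → Sep 1, 1813 (67 left).
Sep has 30 days: +30 → Oct 1, 1813 (37 left).
Oct has 31 days: +31 → Nov 1, 1813 (6 left).
+6 → Nov 7, 1813.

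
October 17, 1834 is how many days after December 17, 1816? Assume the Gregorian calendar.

6513

Dec 17, 1816 → Dec 17, 1817: 365 days.
Dec 17, 1817 → Dec 17, 1818: 365 days.
Dec 17, 1818 → Dec 17, 1819: 365 days.
Dec 17, 1819 → Dec 17, 1820: 366 days (Feb 29, 1820 is in that span).
Dec 17, 1820 → Dec 17, 1821: 365 days.
Dec 17, 1821 → Dec 17, 1822: 365 days.
Dec 17, 1822 → Dec 17, 1823: 365 days.
Dec 17, 1823 → Dec 17, 1824: 366 days (Feb 29, 1824 is in that span).
Dec 17, 1824 → Dec 17, 1825: 365 days.
Dec 17, 1825 → Dec 17, 1826: 365 days.
Dec 17, 1826 → Dec 17, 1827: 365 days.
Dec 17, 1827 → Dec 17, 1828: 366 days (Feb 29, 1828 is in that span).
Dec 17, 1828 → Dec 17, 1829: 365 days.
Dec 17, 1829 → Dec 17, 1830: 365 days.
Dec 17, 1830 → Dec 17, 1831: 365 days.
Dec 17, 1831 → Dec 17, 1832: 366 days (Feb 29, 1832 is in that span).
Dec 17, 1832 → Dec 17, 1833: 365 days.
Dec 17, 1833 → Jan 17, 1834: 31 days (December has 31).
Jan 17, 1834 → Feb 17, 1834: 31 days (January has 31).
Feb 17, 1834 → Mar 17, 1834: 28 days (February has 28).
Mar 17, 1834 → Apr 17, 1834: 31 days (March has 31).
Apr 17, 1834 → May 17, 1834: 30 days (April has 30).
May 17, 1834 → Jun 17, 1834: 31 days (May has 31).
Jun 17, 1834 → Jul 17, 1834: 30 days (June has 30).
Jul 17, 1834 → Aug 17, 1834: 31 days (July has 31).
Aug 17, 1834 → Sep 17, 1834: 31 days (August has 31).
Sep 17, 1834 → Oct 17, 1834: 30 days.
Total: 6513 days.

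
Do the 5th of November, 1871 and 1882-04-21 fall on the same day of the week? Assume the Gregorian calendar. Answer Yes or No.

No

From Nov 5, 1871 to Apr 21, 1882 is 3820 days.
3820 mod 7 = 5, so they are different weekdays.
(Nov 5, 1871 is a Sunday; Apr 21, 1882 is a Friday.)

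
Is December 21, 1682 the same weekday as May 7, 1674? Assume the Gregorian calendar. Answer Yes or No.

From May 7, 1674 to Dec 21, 1682 is 3150 days.
3150 mod 7 = 0, so they are the same weekday.
(May 7, 1674 is a Monday; Dec 21, 1682 is a Monday.)

Yes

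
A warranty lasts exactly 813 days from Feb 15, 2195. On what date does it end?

+365 (one year) → Feb 15, 2196 (448 left).
+366 (one year; includes Feb 29, 2196) → Feb 15, 2197 (82 left).
Feb has 28 days: +14 → Mar 1, 2197 (68 left).
Mar has 31 days: +31 → Apr 1, 2197 (37 left).
Apr has 30 days: +30 → May 1, 2197 (7 left).
+7 → May 8, 2197.

May 8, 2197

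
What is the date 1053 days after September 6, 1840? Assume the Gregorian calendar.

July 26, 1843

+365 (one year) → Sep 6, 1841 (688 left).
+365 (one year) → Sep 6, 1842 (323 left).
Sep has 30 days: +25 → Oct 1, 1842 (298 left).
Oct has 31 days: +31 → Nov 1, 1842 (267 left).
Nov has 30 days: +30 → Dec 1, 1842 (237 left).
Dec has 31 days: +31 → Jan 1, 1843 (206 left).
Jan has 31 days: +31 → Feb 1, 1843 (175 left).
Feb has 28 days: +28 → Mar 1, 1843 (147 left).
Mar has 31 days: +31 → Apr 1, 1843 (116 left).
Apr has 30 days: +30 → May 1, 1843 (86 left).
May has 31 days: +31 → Jun 1, 1843 (55 left).
Jun has 30 days: +30 → Jul 1, 1843 (25 left).
+25 → Jul 26, 1843.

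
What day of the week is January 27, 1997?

Monday

Doomsday rule: the anchor day for the 1900s is Wednesday. For year 97: 97÷12 = 8 r 1, and 1÷4 = 0, so 8+1+0 = 9.
Wednesday + 9 ≡ Friday — that's 1997's doomsday.
In January the doomsday date is Jan 3 (1997 is not a leap year).
Jan 27 is 24 days after Jan 3; 24 mod 7 = 3, so Friday + 3 = Monday.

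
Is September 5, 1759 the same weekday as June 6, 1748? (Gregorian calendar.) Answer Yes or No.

No

From Jun 6, 1748 to Sep 5, 1759 is 4108 days.
4108 mod 7 = 6, so they are different weekdays.
(Jun 6, 1748 is a Thursday; Sep 5, 1759 is a Wednesday.)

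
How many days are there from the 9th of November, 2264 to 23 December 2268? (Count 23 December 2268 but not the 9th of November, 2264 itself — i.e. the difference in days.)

1505

Nov 9, 2264 → Nov 9, 2265: 365 days.
Nov 9, 2265 → Nov 9, 2266: 365 days.
Nov 9, 2266 → Nov 9, 2267: 365 days.
Nov 9, 2267 → Nov 9, 2268: 366 days (Feb 29, 2268 is in that span).
Nov 9, 2268 → Dec 9, 2268: 30 days (November has 30).
Dec 9, 2268 → Dec 23, 2268: 14 days.
Total: 1505 days.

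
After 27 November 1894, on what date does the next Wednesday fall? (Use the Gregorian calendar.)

November 28, 1894

Nov 27, 1894 is a Tuesday.
From Tuesday to the next Wednesday is 1 day.
Nov 27, 1894 + 1 = Nov 28, 1894.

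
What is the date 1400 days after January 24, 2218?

November 24, 2221

+365 (one year) → Jan 24, 2219 (1035 left).
+365 (one year) → Jan 24, 2220 (670 left).
+366 (one year; includes Feb 29, 2220) → Jan 24, 2221 (304 left).
Jan has 31 days: +8 → Feb 1, 2221 (296 left).
Feb has 28 days: +28 → Mar 1, 2221 (268 left).
Mar has 31 days: +31 → Apr 1, 2221 (237 left).
Apr has 30 days: +30 → May 1, 2221 (207 left).
May has 31 days: +31 → Jun 1, 2221 (176 left).
Jun has 30 days: +30 → Jul 1, 2221 (146 left).
Jul has 31 days: +31 → Aug 1, 2221 (115 left).
Aug has 31 days: +31 → Sep 1, 2221 (84 left).
Sep has 30 days: +30 → Oct 1, 2221 (54 left).
Oct has 31 days: +31 → Nov 1, 2221 (23 left).
+23 → Nov 24, 2221.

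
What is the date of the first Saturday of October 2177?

October 1, 2177 is a Wednesday.
The first Saturday is therefore October 4 (3 days later).

October 4, 2177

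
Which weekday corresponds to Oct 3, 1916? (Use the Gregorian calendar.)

Tuesday

January 1, 1916 is a Saturday.
Jan 1, 1916 → Feb 1, 1916: 31 days (January has 31).
Feb 1, 1916 → Mar 1, 1916: 29 days (February has 29).
Mar 1, 1916 → Apr 1, 1916: 31 days (March has 31).
Apr 1, 1916 → May 1, 1916: 30 days (April has 30).
May 1, 1916 → Jun 1, 1916: 31 days (May has 31).
Jun 1, 1916 → Jul 1, 1916: 30 days (June has 30).
Jul 1, 1916 → Aug 1, 1916: 31 days (July has 31).
Aug 1, 1916 → Sep 1, 1916: 31 days (August has 31).
Sep 1, 1916 → Oct 1, 1916: 30 days (September has 30).
Oct 1, 1916 → Oct 3, 1916: 2 days.
Total: 276 days.
276 mod 7 = 3, so Saturday + 3 = Tuesday.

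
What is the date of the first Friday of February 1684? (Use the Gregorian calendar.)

February 1, 1684 is a Tuesday.
The first Friday is therefore February 4 (3 days later).

February 4, 1684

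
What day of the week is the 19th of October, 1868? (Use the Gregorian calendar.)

Monday

Doomsday rule: the anchor day for the 1800s is Friday. For year 68: 68÷12 = 5 r 8, and 8÷4 = 2, so 5+8+2 = 15.
Friday + 15 ≡ Saturday — that's 1868's doomsday.
In October the doomsday date is Oct 10.
Oct 19 is 9 days after Oct 10; 9 mod 7 = 2, so Saturday + 2 = Monday.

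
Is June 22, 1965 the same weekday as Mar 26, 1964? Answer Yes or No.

No

From Mar 26, 1964 to Jun 22, 1965 is 453 days.
453 mod 7 = 5, so they are different weekdays.
(Mar 26, 1964 is a Thursday; Jun 22, 1965 is a Tuesday.)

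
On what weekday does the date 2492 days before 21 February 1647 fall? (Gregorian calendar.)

Thursday

Feb 21, 1647 is a Thursday.
2492 mod 7 = 0, so 2492 days before a Thursday is Thursday − 0 = Thursday.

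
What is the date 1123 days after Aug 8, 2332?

+365 (one year) → Aug 8, 2333 (758 left).
+365 (one year) → Aug 8, 2334 (393 left).
Aug has 31 days: +24 → Sep 1, 2334 (369 left).
Sep has 30 days: +30 → Oct 1, 2334 (339 left).
Oct has 31 days: +31 → Nov 1, 2334 (308 left).
Nov has 30 days: +30 → Dec 1, 2334 (278 left).
Dec has 31 days: +31 → Jan 1, 2335 (247 left).
Jan has 31 days: +31 → Feb 1, 2335 (216 left).
Feb has 28 days: +28 → Mar 1, 2335 (188 left).
Mar has 31 days: +31 → Apr 1, 2335 (157 left).
Apr has 30 days: +30 → May 1, 2335 (127 left).
May has 31 days: +31 → Jun 1, 2335 (96 left).
Jun has 30 days: +30 → Jul 1, 2335 (66 left).
Jul has 31 days: +31 → Aug 1, 2335 (35 left).
Aug has 31 days: +31 → Sep 1, 2335 (4 left).
+4 → Sep 5, 2335.

September 5, 2335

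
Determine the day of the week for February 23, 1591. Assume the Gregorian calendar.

Doomsday rule: the anchor day for the 1500s is Wednesday. For year 91: 91÷12 = 7 r 7, and 7÷4 = 1, so 7+7+1 = 15.
Wednesday + 15 ≡ Thursday — that's 1591's doomsday.
In February the doomsday date is Feb 28 (1591 is not a leap year).
Feb 23 is 5 days before Feb 28; 5 mod 7 = 5, so Thursday − 5 = Saturday.

Saturday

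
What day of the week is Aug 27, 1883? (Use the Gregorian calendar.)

Doomsday rule: the anchor day for the 1800s is Friday. For year 83: 83÷12 = 6 r 11, and 11÷4 = 2, so 6+11+2 = 19.
Friday + 19 ≡ Wednesday — that's 1883's doomsday.
In August the doomsday date is Aug 8.
Aug 27 is 19 days after Aug 8; 19 mod 7 = 5, so Wednesday + 5 = Monday.

Monday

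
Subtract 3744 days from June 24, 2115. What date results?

March 24, 2105

−365 (one year) → Jun 24, 2114 (3379 left).
−365 (one year) → Jun 24, 2113 (3014 left).
−365 (one year) → Jun 24, 2112 (2649 left).
−366 (one year; includes Feb 29, 2112) → Jun 24, 2111 (2283 left).
−365 (one year) → Jun 24, 2110 (1918 left).
−365 (one year) → Jun 24, 2109 (1553 left).
−365 (one year) → Jun 24, 2108 (1188 left).
−366 (one year; includes Feb 29, 2108) → Jun 24, 2107 (822 left).
−365 (one year) → Jun 24, 2106 (457 left).
−365 (one year) → Jun 24, 2105 (92 left).
−24 → May 31, 2105 (end of May, 31 days; 68 left).
−31 → Apr 30, 2105 (end of Apr, 30 days; 37 left).
−30 → Mar 31, 2105 (end of Mar, 31 days; 7 left).
−7 → Mar 24, 2105.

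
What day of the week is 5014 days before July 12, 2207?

Friday

First find the weekday of Jul 12, 2207. Doomsday rule: the anchor day for the 2200s is Friday. For year 07: 7÷12 = 0 r 7, and 7÷4 = 1, so 0+7+1 = 8.
Friday + 8 ≡ Saturday — that's 2207's doomsday.
In July the doomsday date is Jul 11.
Jul 12 is 1 day after Jul 11; 1 mod 7 = 1, so Saturday + 1 = Sunday.
5014 mod 7 = 2, so 5014 days before a Sunday is Sunday − 2 = Friday.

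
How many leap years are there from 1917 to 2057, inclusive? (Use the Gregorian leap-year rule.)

Multiples of 4 in [1917,2057]: 35.
Of those, multiples of 100: 1 (not leap unless ÷400).
Multiples of 400: 1.
Leap years = 35 − 1 + 1 = 35.

35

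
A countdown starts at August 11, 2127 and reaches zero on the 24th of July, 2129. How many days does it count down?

Aug 11, 2127 → Aug 11, 2128: 366 days (Feb 29, 2128 is in that span).
Aug 11, 2128 → Sep 11, 2128: 31 days (August has 31).
Sep 11, 2128 → Oct 11, 2128: 30 days (September has 30).
Oct 11, 2128 → Nov 11, 2128: 31 days (October has 31).
Nov 11, 2128 → Dec 11, 2128: 30 days (November has 30).
Dec 11, 2128 → Jan 11, 2129: 31 days (December has 31).
Jan 11, 2129 → Feb 11, 2129: 31 days (January has 31).
Feb 11, 2129 → Mar 11, 2129: 28 days (February has 28).
Mar 11, 2129 → Apr 11, 2129: 31 days (March has 31).
Apr 11, 2129 → May 11, 2129: 30 days (April has 30).
May 11, 2129 → Jun 11, 2129: 31 days (May has 31).
Jun 11, 2129 → Jul 11, 2129: 30 days (June has 30).
Jul 11, 2129 → Jul 24, 2129: 13 days.
Total: 713 days.

713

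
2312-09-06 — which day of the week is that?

Friday

Doomsday rule: the anchor day for the 2300s is Wednesday. For year 12: 12÷12 = 1 r 0, and 0÷4 = 0, so 1+0+0 = 1.
Wednesday + 1 ≡ Thursday — that's 2312's doomsday.
In September the doomsday date is Sep 5.
Sep 6 is 1 day after Sep 5; 1 mod 7 = 1, so Thursday + 1 = Friday.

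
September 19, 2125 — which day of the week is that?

Doomsday rule: the anchor day for the 2100s is Sunday. For year 25: 25÷12 = 2 r 1, and 1÷4 = 0, so 2+1+0 = 3.
Sunday + 3 ≡ Wednesday — that's 2125's doomsday.
In September the doomsday date is Sep 5.
Sep 19 is 14 days after Sep 5; 14 mod 7 = 0, so Wednesday + 0 = Wednesday.

Wednesday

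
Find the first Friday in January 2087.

January 1, 2087 is a Wednesday.
The first Friday is therefore January 3 (2 days later).

January 3, 2087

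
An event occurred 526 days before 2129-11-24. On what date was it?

June 16, 2128

−365 (one year) → Nov 24, 2128 (161 left).
−24 → Oct 31, 2128 (end of Oct, 31 days; 137 left).
−31 → Sep 30, 2128 (end of Sep, 30 days; 106 left).
−30 → Aug 31, 2128 (end of Aug, 31 days; 76 left).
−31 → Jul 31, 2128 (end of Jul, 31 days; 45 left).
−31 → Jun 30, 2128 (end of Jun, 30 days; 14 left).
−14 → Jun 16, 2128.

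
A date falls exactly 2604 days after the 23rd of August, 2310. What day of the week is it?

First find the weekday of Aug 23, 2310. Doomsday rule: the anchor day for the 2300s is Wednesday. For year 10: 10÷12 = 0 r 10, and 10÷4 = 2, so 0+10+2 = 12.
Wednesday + 12 ≡ Monday — that's 2310's doomsday.
In August the doomsday date is Aug 8.
Aug 23 is 15 days after Aug 8; 15 mod 7 = 1, so Monday + 1 = Tuesday.
2604 mod 7 = 0, so 2604 days after a Tuesday is Tuesday + 0 = Tuesday.

Tuesday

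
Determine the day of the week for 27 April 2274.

Monday

Doomsday rule: the anchor day for the 2200s is Friday. For year 74: 74÷12 = 6 r 2, and 2÷4 = 0, so 6+2+0 = 8.
Friday + 8 ≡ Saturday — that's 2274's doomsday.
In April the doomsday date is Apr 4.
Apr 27 is 23 days after Apr 4; 23 mod 7 = 2, so Saturday + 2 = Monday.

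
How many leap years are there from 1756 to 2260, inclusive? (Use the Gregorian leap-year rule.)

123

Multiples of 4 in [1756,2260]: 127.
Of those, multiples of 100: 5 (not leap unless ÷400).
Multiples of 400: 1.
Leap years = 127 − 5 + 1 = 123.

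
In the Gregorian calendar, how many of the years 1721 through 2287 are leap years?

137

Multiples of 4 in [1721,2287]: 141.
Of those, multiples of 100: 5 (not leap unless ÷400).
Multiples of 400: 1.
Leap years = 141 − 5 + 1 = 137.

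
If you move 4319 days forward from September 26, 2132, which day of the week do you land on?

First find the weekday of Sep 26, 2132. Doomsday rule: the anchor day for the 2100s is Sunday. For year 32: 32÷12 = 2 r 8, and 8÷4 = 2, so 2+8+2 = 12.
Sunday + 12 ≡ Friday — that's 2132's doomsday.
In September the doomsday date is Sep 5.
Sep 26 is 21 days after Sep 5; 21 mod 7 = 0, so Friday + 0 = Friday.
4319 mod 7 = 0, so 4319 days after a Friday is Friday + 0 = Friday.

Friday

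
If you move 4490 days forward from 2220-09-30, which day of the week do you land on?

First find the weekday of Sep 30, 2220. Doomsday rule: the anchor day for the 2200s is Friday. For year 20: 20÷12 = 1 r 8, and 8÷4 = 2, so 1+8+2 = 11.
Friday + 11 ≡ Tuesday — that's 2220's doomsday.
In September the doomsday date is Sep 5.
Sep 30 is 25 days after Sep 5; 25 mod 7 = 4, so Tuesday + 4 = Saturday.
4490 mod 7 = 3, so 4490 days after a Saturday is Saturday + 3 = Tuesday.

Tuesday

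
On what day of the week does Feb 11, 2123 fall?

January 1, 2123 is a Friday.
Jan 1, 2123 → Feb 1, 2123: 31 days (January has 31).
Feb 1, 2123 → Feb 11, 2123: 10 days.
Total: 41 days.
41 mod 7 = 6, so Friday + 6 = Thursday.

Thursday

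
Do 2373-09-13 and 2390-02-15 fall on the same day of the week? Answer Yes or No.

From Sep 13, 2373 to Feb 15, 2390 is 5999 days.
5999 mod 7 = 0, so they are the same weekday.
(Sep 13, 2373 is a Thursday; Feb 15, 2390 is a Thursday.)

Yes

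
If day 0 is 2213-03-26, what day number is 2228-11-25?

5723

Mar 26, 2213 → Mar 26, 2214: 365 days.
Mar 26, 2214 → Mar 26, 2215: 365 days.
Mar 26, 2215 → Mar 26, 2216: 366 days (Feb 29, 2216 is in that span).
Mar 26, 2216 → Mar 26, 2217: 365 days.
Mar 26, 2217 → Mar 26, 2218: 365 days.
Mar 26, 2218 → Mar 26, 2219: 365 days.
Mar 26, 2219 → Mar 26, 2220: 366 days (Feb 29, 2220 is in that span).
Mar 26, 2220 → Mar 26, 2221: 365 days.
Mar 26, 2221 → Mar 26, 2222: 365 days.
Mar 26, 2222 → Mar 26, 2223: 365 days.
Mar 26, 2223 → Mar 26, 2224: 366 days (Feb 29, 2224 is in that span).
Mar 26, 2224 → Mar 26, 2225: 365 days.
Mar 26, 2225 → Mar 26, 2226: 365 days.
Mar 26, 2226 → Mar 26, 2227: 365 days.
Mar 26, 2227 → Mar 26, 2228: 366 days (Feb 29, 2228 is in that span).
Mar 26, 2228 → Apr 26, 2228: 31 days (March has 31).
Apr 26, 2228 → May 26, 2228: 30 days (April has 30).
May 26, 2228 → Jun 26, 2228: 31 days (May has 31).
Jun 26, 2228 → Jul 26, 2228: 30 days (June has 30).
Jul 26, 2228 → Aug 26, 2228: 31 days (July has 31).
Aug 26, 2228 → Sep 26, 2228: 31 days (August has 31).
Sep 26, 2228 → Oct 26, 2228: 30 days (September has 30).
Oct 26, 2228 → Nov 25, 2228: 30 days.
Total: 5723 days.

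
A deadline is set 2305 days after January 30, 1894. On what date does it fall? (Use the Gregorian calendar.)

May 24, 1900

+365 (one year) → Jan 30, 1895 (1940 left).
+365 (one year) → Jan 30, 1896 (1575 left).
+366 (one year; includes Feb 29, 1896) → Jan 30, 1897 (1209 left).
+365 (one year) → Jan 30, 1898 (844 left).
+365 (one year) → Jan 30, 1899 (479 left).
+365 (one year) → Jan 30, 1900 (114 left).
Jan has 31 days: +2 → Feb 1, 1900 (112 left).
Feb has 28 days: +28 → Mar 1, 1900 (84 left).
Mar has 31 days: +31 → Apr 1, 1900 (53 left).
Apr has 30 days: +30 → May 1, 1900 (23 left).
+23 → May 24, 1900.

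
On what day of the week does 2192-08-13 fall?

Monday

Doomsday rule: the anchor day for the 2100s is Sunday. For year 92: 92÷12 = 7 r 8, and 8÷4 = 2, so 7+8+2 = 17.
Sunday + 17 ≡ Wednesday — that's 2192's doomsday.
In August the doomsday date is Aug 8.
Aug 13 is 5 days after Aug 8; 5 mod 7 = 5, so Wednesday + 5 = Monday.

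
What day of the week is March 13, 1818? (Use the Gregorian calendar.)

Friday

Doomsday rule: the anchor day for the 1800s is Friday. For year 18: 18÷12 = 1 r 6, and 6÷4 = 1, so 1+6+1 = 8.
Friday + 8 ≡ Saturday — that's 1818's doomsday.
In March the doomsday date is Mar 14.
Mar 13 is 1 day before Mar 14; 1 mod 7 = 1, so Saturday − 1 = Friday.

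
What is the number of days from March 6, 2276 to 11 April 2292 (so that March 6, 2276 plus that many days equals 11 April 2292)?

5880

Mar 6, 2276 → Mar 6, 2277: 365 days.
Mar 6, 2277 → Mar 6, 2278: 365 days.
Mar 6, 2278 → Mar 6, 2279: 365 days.
Mar 6, 2279 → Mar 6, 2280: 366 days (Feb 29, 2280 is in that span).
Mar 6, 2280 → Mar 6, 2281: 365 days.
Mar 6, 2281 → Mar 6, 2282: 365 days.
Mar 6, 2282 → Mar 6, 2283: 365 days.
Mar 6, 2283 → Mar 6, 2284: 366 days (Feb 29, 2284 is in that span).
Mar 6, 2284 → Mar 6, 2285: 365 days.
Mar 6, 2285 → Mar 6, 2286: 365 days.
Mar 6, 2286 → Mar 6, 2287: 365 days.
Mar 6, 2287 → Mar 6, 2288: 366 days (Feb 29, 2288 is in that span).
Mar 6, 2288 → Mar 6, 2289: 365 days.
Mar 6, 2289 → Mar 6, 2290: 365 days.
Mar 6, 2290 → Mar 6, 2291: 365 days.
Mar 6, 2291 → Mar 6, 2292: 366 days (Feb 29, 2292 is in that span).
Mar 6, 2292 → Apr 6, 2292: 31 days (March has 31).
Apr 6, 2292 → Apr 11, 2292: 5 days.
Total: 5880 days.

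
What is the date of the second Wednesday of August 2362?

August 1, 2362 is a Wednesday.
The first Wednesday is therefore August 1 (same day).
The second Wednesday is 1 + 1×7 = August 8.

August 8, 2362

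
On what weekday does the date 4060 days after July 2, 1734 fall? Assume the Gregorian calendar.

Friday

First find the weekday of Jul 2, 1734. Doomsday rule: the anchor day for the 1700s is Sunday. For year 34: 34÷12 = 2 r 10, and 10÷4 = 2, so 2+10+2 = 14.
Sunday + 14 ≡ Sunday — that's 1734's doomsday.
In July the doomsday date is Jul 11.
Jul 2 is 9 days before Jul 11; 9 mod 7 = 2, so Sunday − 2 = Friday.
4060 mod 7 = 0, so 4060 days after a Friday is Friday + 0 = Friday.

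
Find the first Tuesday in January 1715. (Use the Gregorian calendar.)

January 1, 1715

January 1, 1715 is a Tuesday.
The first Tuesday is therefore January 1 (same day).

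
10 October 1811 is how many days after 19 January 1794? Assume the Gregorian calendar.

6472

Jan 19, 1794 → Jan 19, 1795: 365 days.
Jan 19, 1795 → Jan 19, 1796: 365 days.
Jan 19, 1796 → Jan 19, 1797: 366 days (Feb 29, 1796 is in that span).
Jan 19, 1797 → Jan 19, 1798: 365 days.
Jan 19, 1798 → Jan 19, 1799: 365 days.
Jan 19, 1799 → Jan 19, 1800: 365 days.
Jan 19, 1800 → Jan 19, 1801: 365 days.
Jan 19, 1801 → Jan 19, 1802: 365 days.
Jan 19, 1802 → Jan 19, 1803: 365 days.
Jan 19, 1803 → Jan 19, 1804: 365 days.
Jan 19, 1804 → Jan 19, 1805: 366 days (Feb 29, 1804 is in that span).
Jan 19, 1805 → Jan 19, 1806: 365 days.
Jan 19, 1806 → Jan 19, 1807: 365 days.
Jan 19, 1807 → Jan 19, 1808: 365 days.
Jan 19, 1808 → Jan 19, 1809: 366 days (Feb 29, 1808 is in that span).
Jan 19, 1809 → Jan 19, 1810: 365 days.
Jan 19, 1810 → Jan 19, 1811: 365 days.
Jan 19, 1811 → Feb 19, 1811: 31 days (January has 31).
Feb 19, 1811 → Mar 19, 1811: 28 days (February has 28).
Mar 19, 1811 → Apr 19, 1811: 31 days (March has 31).
Apr 19, 1811 → May 19, 1811: 30 days (April has 30).
May 19, 1811 → Jun 19, 1811: 31 days (May has 31).
Jun 19, 1811 → Jul 19, 1811: 30 days (June has 30).
Jul 19, 1811 → Aug 19, 1811: 31 days (July has 31).
Aug 19, 1811 → Sep 19, 1811: 31 days (August has 31).
Sep 19, 1811 → Oct 10, 1811: 21 days.
Total: 6472 days.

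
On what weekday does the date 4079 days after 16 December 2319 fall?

First find the weekday of Dec 16, 2319. Doomsday rule: the anchor day for the 2300s is Wednesday. For year 19: 19÷12 = 1 r 7, and 7÷4 = 1, so 1+7+1 = 9.
Wednesday + 9 ≡ Friday — that's 2319's doomsday.
In December the doomsday date is Dec 12.
Dec 16 is 4 days after Dec 12; 4 mod 7 = 4, so Friday + 4 = Tuesday.
4079 mod 7 = 5, so 4079 days after a Tuesday is Tuesday + 5 = Sunday.

Sunday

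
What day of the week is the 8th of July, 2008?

January 1, 2008 is a Tuesday.
Jan 1, 2008 → Feb 1, 2008: 31 days (January has 31).
Feb 1, 2008 → Mar 1, 2008: 29 days (February has 29).
Mar 1, 2008 → Apr 1, 2008: 31 days (March has 31).
Apr 1, 2008 → May 1, 2008: 30 days (April has 30).
May 1, 2008 → Jun 1, 2008: 31 days (May has 31).
Jun 1, 2008 → Jul 1, 2008: 30 days (June has 30).
Jul 1, 2008 → Jul 8, 2008: 7 days.
Total: 189 days.
189 mod 7 = 0, so Tuesday + 0 = Tuesday.

Tuesday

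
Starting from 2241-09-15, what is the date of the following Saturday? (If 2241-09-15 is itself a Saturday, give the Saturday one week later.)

September 18, 2241

Sep 15, 2241 is a Wednesday.
From Wednesday to the next Saturday is 3 days.
Sep 15, 2241 + 3 = Sep 18, 2241.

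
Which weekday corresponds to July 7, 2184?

Wednesday

January 1, 2184 is a Thursday.
Jan 1, 2184 → Feb 1, 2184: 31 days (January has 31).
Feb 1, 2184 → Mar 1, 2184: 29 days (February has 29).
Mar 1, 2184 → Apr 1, 2184: 31 days (March has 31).
Apr 1, 2184 → May 1, 2184: 30 days (April has 30).
May 1, 2184 → Jun 1, 2184: 31 days (May has 31).
Jun 1, 2184 → Jul 1, 2184: 30 days (June has 30).
Jul 1, 2184 → Jul 7, 2184: 6 days.
Total: 188 days.
188 mod 7 = 6, so Thursday + 6 = Wednesday.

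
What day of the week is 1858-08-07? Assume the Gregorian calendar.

Doomsday rule: the anchor day for the 1800s is Friday. For year 58: 58÷12 = 4 r 10, and 10÷4 = 2, so 4+10+2 = 16.
Friday + 16 ≡ Sunday — that's 1858's doomsday.
In August the doomsday date is Aug 8.
Aug 7 is 1 day before Aug 8; 1 mod 7 = 1, so Sunday − 1 = Saturday.

Saturday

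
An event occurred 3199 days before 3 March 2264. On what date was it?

May 31, 2255

−366 (one year; includes Feb 29, 2264) → Mar 3, 2263 (2833 left).
−365 (one year) → Mar 3, 2262 (2468 left).
−365 (one year) → Mar 3, 2261 (2103 left).
−365 (one year) → Mar 3, 2260 (1738 left).
−366 (one year; includes Feb 29, 2260) → Mar 3, 2259 (1372 left).
−365 (one year) → Mar 3, 2258 (1007 left).
−365 (one year) → Mar 3, 2257 (642 left).
−365 (one year) → Mar 3, 2256 (277 left).
−3 → Feb 29, 2256 (end of Feb, 29 days; 274 left).
−29 → Jan 31, 2256 (end of Jan, 31 days; 245 left).
−31 → Dec 31, 2255 (end of Dec, 31 days; 214 left).
−31 → Nov 30, 2255 (end of Nov, 30 days; 183 left).
−30 → Oct 31, 2255 (end of Oct, 31 days; 153 left).
−31 → Sep 30, 2255 (end of Sep, 30 days; 122 left).
−30 → Aug 31, 2255 (end of Aug, 31 days; 92 left).
−31 → Jul 31, 2255 (end of Jul, 31 days; 61 left).
−31 → Jun 30, 2255 (end of Jun, 30 days; 30 left).
−30 → May 31, 2255 (end of May, 31 days; 0 left).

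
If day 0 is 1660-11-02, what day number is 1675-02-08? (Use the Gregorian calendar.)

Nov 2, 1660 → Nov 2, 1661: 365 days.
Nov 2, 1661 → Nov 2, 1662: 365 days.
Nov 2, 1662 → Nov 2, 1663: 365 days.
Nov 2, 1663 → Nov 2, 1664: 366 days (Feb 29, 1664 is in that span).
Nov 2, 1664 → Nov 2, 1665: 365 days.
Nov 2, 1665 → Nov 2, 1666: 365 days.
Nov 2, 1666 → Nov 2, 1667: 365 days.
Nov 2, 1667 → Nov 2, 1668: 366 days (Feb 29, 1668 is in that span).
Nov 2, 1668 → Nov 2, 1669: 365 days.
Nov 2, 1669 → Nov 2, 1670: 365 days.
Nov 2, 1670 → Nov 2, 1671: 365 days.
Nov 2, 1671 → Nov 2, 1672: 366 days (Feb 29, 1672 is in that span).
Nov 2, 1672 → Nov 2, 1673: 365 days.
Nov 2, 1673 → Nov 2, 1674: 365 days.
Nov 2, 1674 → Dec 2, 1674: 30 days (November has 30).
Dec 2, 1674 → Jan 2, 1675: 31 days (December has 31).
Jan 2, 1675 → Feb 2, 1675: 31 days (January has 31).
Feb 2, 1675 → Feb 8, 1675: 6 days.
Total: 5211 days.

5211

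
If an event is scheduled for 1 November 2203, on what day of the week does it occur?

Doomsday rule: the anchor day for the 2200s is Friday. For year 03: 3÷12 = 0 r 3, and 3÷4 = 0, so 0+3+0 = 3.
Friday + 3 ≡ Monday — that's 2203's doomsday.
In November the doomsday date is Nov 7.
Nov 1 is 6 days before Nov 7; 6 mod 7 = 6, so Monday − 6 = Tuesday.

Tuesday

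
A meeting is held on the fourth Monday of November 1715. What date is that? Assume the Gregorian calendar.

November 1, 1715 is a Friday.
The first Monday is therefore November 4 (3 days later).
The fourth Monday is 4 + 3×7 = November 25.

November 25, 1715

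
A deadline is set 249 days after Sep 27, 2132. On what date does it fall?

June 3, 2133

Sep has 30 days: +4 → Oct 1, 2132 (245 left).
Oct has 31 days: +31 → Nov 1, 2132 (214 left).
Nov has 30 days: +30 → Dec 1, 2132 (184 left).
Dec has 31 days: +31 → Jan 1, 2133 (153 left).
Jan has 31 days: +31 → Feb 1, 2133 (122 left).
Feb has 28 days: +28 → Mar 1, 2133 (94 left).
Mar has 31 days: +31 → Apr 1, 2133 (63 left).
Apr has 30 days: +30 → May 1, 2133 (33 left).
May has 31 days: +31 → Jun 1, 2133 (2 left).
+2 → Jun 3, 2133.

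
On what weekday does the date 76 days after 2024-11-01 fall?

Thursday

First find the weekday of Nov 1, 2024. Doomsday rule: the anchor day for the 2000s is Tuesday. For year 24: 24÷12 = 2 r 0, and 0÷4 = 0, so 2+0+0 = 2.
Tuesday + 2 ≡ Thursday — that's 2024's doomsday.
In November the doomsday date is Nov 7.
Nov 1 is 6 days before Nov 7; 6 mod 7 = 6, so Thursday − 6 = Friday.
76 mod 7 = 6, so 76 days after a Friday is Friday + 6 = Thursday.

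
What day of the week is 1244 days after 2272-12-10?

Sunday

First find the weekday of Dec 10, 2272. Doomsday rule: the anchor day for the 2200s is Friday. For year 72: 72÷12 = 6 r 0, and 0÷4 = 0, so 6+0+0 = 6.
Friday + 6 ≡ Thursday — that's 2272's doomsday.
In December the doomsday date is Dec 12.
Dec 10 is 2 days before Dec 12; 2 mod 7 = 2, so Thursday − 2 = Tuesday.
1244 mod 7 = 5, so 1244 days after a Tuesday is Tuesday + 5 = Sunday.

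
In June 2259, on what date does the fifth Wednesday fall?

June 29, 2259

June 1, 2259 is a Wednesday.
The first Wednesday is therefore June 1 (same day).
The fifth Wednesday is 1 + 4×7 = June 29.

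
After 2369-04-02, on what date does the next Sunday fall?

Apr 2, 2369 is a Wednesday.
From Wednesday to the next Sunday is 4 days.
Apr 2, 2369 + 4 = Apr 6, 2369.

April 6, 2369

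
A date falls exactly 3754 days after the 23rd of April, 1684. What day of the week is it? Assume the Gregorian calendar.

Apr 23, 1684 is a Sunday.
3754 mod 7 = 2, so 3754 days after a Sunday is Sunday + 2 = Tuesday.

Tuesday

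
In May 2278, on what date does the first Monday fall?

May 6, 2278

May 1, 2278 is a Wednesday.
The first Monday is therefore May 6 (5 days later).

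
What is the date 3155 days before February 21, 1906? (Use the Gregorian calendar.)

July 2, 1897

−365 (one year) → Feb 21, 1905 (2790 left).
−366 (one year; includes Feb 29, 1904) → Feb 21, 1904 (2424 left).
−365 (one year) → Feb 21, 1903 (2059 left).
−365 (one year) → Feb 21, 1902 (1694 left).
−365 (one year) → Feb 21, 1901 (1329 left).
−365 (one year) → Feb 21, 1900 (964 left).
−365 (one year) → Feb 21, 1899 (599 left).
−365 (one year) → Feb 21, 1898 (234 left).
−21 → Jan 31, 1898 (end of Jan, 31 days; 213 left).
−31 → Dec 31, 1897 (end of Dec, 31 days; 182 left).
−31 → Nov 30, 1897 (end of Nov, 30 days; 151 left).
−30 → Oct 31, 1897 (end of Oct, 31 days; 121 left).
−31 → Sep 30, 1897 (end of Sep, 30 days; 90 left).
−30 → Aug 31, 1897 (end of Aug, 31 days; 60 left).
−31 → Jul 31, 1897 (end of Jul, 31 days; 29 left).
−29 → Jul 2, 1897.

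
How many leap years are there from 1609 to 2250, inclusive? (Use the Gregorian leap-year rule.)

Multiples of 4 in [1609,2250]: 160.
Of those, multiples of 100: 6 (not leap unless ÷400).
Multiples of 400: 1.
Leap years = 160 − 6 + 1 = 155.

155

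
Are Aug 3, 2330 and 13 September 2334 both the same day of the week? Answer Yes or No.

From Aug 3, 2330 to Sep 13, 2334 is 1502 days.
1502 mod 7 = 4, so they are different weekdays.
(Aug 3, 2330 is a Sunday; Sep 13, 2334 is a Thursday.)

No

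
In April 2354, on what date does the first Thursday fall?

April 1, 2354 is a Thursday.
The first Thursday is therefore April 1 (same day).

April 1, 2354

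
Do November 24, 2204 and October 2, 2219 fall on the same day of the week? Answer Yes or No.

Yes

From Nov 24, 2204 to Oct 2, 2219 is 5425 days.
5425 mod 7 = 0, so they are the same weekday.
(Nov 24, 2204 is a Saturday; Oct 2, 2219 is a Saturday.)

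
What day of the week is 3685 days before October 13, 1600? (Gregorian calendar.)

First find the weekday of Oct 13, 1600. Doomsday rule: the anchor day for the 1600s is Tuesday. For year 00: 0÷12 = 0 r 0, and 0÷4 = 0, so 0+0+0 = 0.
Tuesday + 0 ≡ Tuesday — that's 1600's doomsday.
In October the doomsday date is Oct 10.
Oct 13 is 3 days after Oct 10; 3 mod 7 = 3, so Tuesday + 3 = Friday.
3685 mod 7 = 3, so 3685 days before a Friday is Friday − 3 = Tuesday.

Tuesday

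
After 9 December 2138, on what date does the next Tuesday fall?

Dec 9, 2138 is a Tuesday.
From Tuesday to the next Tuesday is 7 days.
Dec 9, 2138 + 7 = Dec 16, 2138.

December 16, 2138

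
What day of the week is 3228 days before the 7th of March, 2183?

Thursday

First find the weekday of Mar 7, 2183. Doomsday rule: the anchor day for the 2100s is Sunday. For year 83: 83÷12 = 6 r 11, and 11÷4 = 2, so 6+11+2 = 19.
Sunday + 19 ≡ Friday — that's 2183's doomsday.
In March the doomsday date is Mar 14.
Mar 7 is 7 days before Mar 14; 7 mod 7 = 0, so Friday − 0 = Friday.
3228 mod 7 = 1, so 3228 days before a Friday is Friday − 1 = Thursday.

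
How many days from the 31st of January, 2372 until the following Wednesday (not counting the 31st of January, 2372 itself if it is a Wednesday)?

Jan 31, 2372 is a Monday.
From Monday to the next Wednesday is 2 days.

2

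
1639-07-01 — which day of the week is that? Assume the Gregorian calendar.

Friday

Doomsday rule: the anchor day for the 1600s is Tuesday. For year 39: 39÷12 = 3 r 3, and 3÷4 = 0, so 3+3+0 = 6.
Tuesday + 6 ≡ Monday — that's 1639's doomsday.
In July the doomsday date is Jul 11.
Jul 1 is 10 days before Jul 11; 10 mod 7 = 3, so Monday − 3 = Friday.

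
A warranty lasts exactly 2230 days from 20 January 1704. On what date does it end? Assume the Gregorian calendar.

February 27, 1710

+366 (one year; includes Feb 29, 1704) → Jan 20, 1705 (1864 left).
+365 (one year) → Jan 20, 1706 (1499 left).
+365 (one year) → Jan 20, 1707 (1134 left).
+365 (one year) → Jan 20, 1708 (769 left).
+366 (one year; includes Feb 29, 1708) → Jan 20, 1709 (403 left).
+365 (one year) → Jan 20, 1710 (38 left).
Jan has 31 days: +12 → Feb 1, 1710 (26 left).
+26 → Feb 27, 1710.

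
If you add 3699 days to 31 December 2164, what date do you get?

+365 (one year) → Dec 31, 2165 (3334 left).
+365 (one year) → Dec 31, 2166 (2969 left).
+365 (one year) → Dec 31, 2167 (2604 left).
+366 (one year; includes Feb 29, 2168) → Dec 31, 2168 (2238 left).
+365 (one year) → Dec 31, 2169 (1873 left).
+365 (one year) → Dec 31, 2170 (1508 left).
+365 (one year) → Dec 31, 2171 (1143 left).
+366 (one year; includes Feb 29, 2172) → Dec 31, 2172 (777 left).
+365 (one year) → Dec 31, 2173 (412 left).
+365 (one year) → Dec 31, 2174 (47 left).
Dec has 31 days: +1 → Jan 1, 2175 (46 left).
Jan has 31 days: +31 → Feb 1, 2175 (15 left).
+15 → Feb 16, 2175.

February 16, 2175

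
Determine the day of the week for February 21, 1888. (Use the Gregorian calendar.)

Doomsday rule: the anchor day for the 1800s is Friday. For year 88: 88÷12 = 7 r 4, and 4÷4 = 1, so 7+4+1 = 12.
Friday + 12 ≡ Wednesday — that's 1888's doomsday.
In February the doomsday date is Feb 29 (1888 is a leap year (divisible by 4)).
Feb 21 is 8 days before Feb 29; 8 mod 7 = 1, so Wednesday − 1 = Tuesday.

Tuesday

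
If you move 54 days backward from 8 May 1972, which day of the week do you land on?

Wednesday

First find the weekday of May 8, 1972. Doomsday rule: the anchor day for the 1900s is Wednesday. For year 72: 72÷12 = 6 r 0, and 0÷4 = 0, so 6+0+0 = 6.
Wednesday + 6 ≡ Tuesday — that's 1972's doomsday.
In May the doomsday date is May 9.
May 8 is 1 day before May 9; 1 mod 7 = 1, so Tuesday − 1 = Monday.
54 mod 7 = 5, so 54 days before a Monday is Monday − 5 = Wednesday.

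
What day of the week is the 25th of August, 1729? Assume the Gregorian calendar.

Thursday

Doomsday rule: the anchor day for the 1700s is Sunday. For year 29: 29÷12 = 2 r 5, and 5÷4 = 1, so 2+5+1 = 8.
Sunday + 8 ≡ Monday — that's 1729's doomsday.
In August the doomsday date is Aug 8.
Aug 25 is 17 days after Aug 8; 17 mod 7 = 3, so Monday + 3 = Thursday.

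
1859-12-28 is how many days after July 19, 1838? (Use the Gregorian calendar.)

Jul 19, 1838 → Jul 19, 1839: 365 days.
Jul 19, 1839 → Jul 19, 1840: 366 days (Feb 29, 1840 is in that span).
Jul 19, 1840 → Jul 19, 1841: 365 days.
Jul 19, 1841 → Jul 19, 1842: 365 days.
Jul 19, 1842 → Jul 19, 1843: 365 days.
Jul 19, 1843 → Jul 19, 1844: 366 days (Feb 29, 1844 is in that span).
Jul 19, 1844 → Jul 19, 1845: 365 days.
Jul 19, 1845 → Jul 19, 1846: 365 days.
Jul 19, 1846 → Jul 19, 1847: 365 days.
Jul 19, 1847 → Jul 19, 1848: 366 days (Feb 29, 1848 is in that span).
Jul 19, 1848 → Jul 19, 1849: 365 days.
Jul 19, 1849 → Jul 19, 1850: 365 days.
Jul 19, 1850 → Jul 19, 1851: 365 days.
Jul 19, 1851 → Jul 19, 1852: 366 days (Feb 29, 1852 is in that span).
Jul 19, 1852 → Jul 19, 1853: 365 days.
Jul 19, 1853 → Jul 19, 1854: 365 days.
Jul 19, 1854 → Jul 19, 1855: 365 days.
Jul 19, 1855 → Jul 19, 1856: 366 days (Feb 29, 1856 is in that span).
Jul 19, 1856 → Jul 19, 1857: 365 days.
Jul 19, 1857 → Jul 19, 1858: 365 days.
Jul 19, 1858 → Jul 19, 1859: 365 days.
Jul 19, 1859 → Aug 19, 1859: 31 days (July has 31).
Aug 19, 1859 → Sep 19, 1859: 31 days (August has 31).
Sep 19, 1859 → Oct 19, 1859: 30 days (September has 30).
Oct 19, 1859 → Nov 19, 1859: 31 days (October has 31).
Nov 19, 1859 → Dec 19, 1859: 30 days (November has 30).
Dec 19, 1859 → Dec 28, 1859: 9 days.
Total: 7832 days.

7832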